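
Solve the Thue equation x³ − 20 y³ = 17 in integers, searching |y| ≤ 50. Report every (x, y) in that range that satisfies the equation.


The equation is x³ - 20y³ = 17. For fixed y, x³ = 20·y³ + 17, so a solution requires the RHS to be a perfect cube.
Strategy: iterate y from -50 to 50, compute RHS = 20·y³ + 17, and check whether it is a (positive or negative) perfect cube.
Check small values of y:
  y = 0: RHS = 17 is not a perfect cube.
  y = 1: RHS = 37 is not a perfect cube.
  y = -1: RHS = -3 is not a perfect cube.
  y = 2: RHS = 177 is not a perfect cube.
  y = -2: RHS = -143 is not a perfect cube.
  y = 3: RHS = 557 is not a perfect cube.
  y = -3: RHS = -523 is not a perfect cube.
Continuing the search up to |y| = 50 finds no solutions either.
No (x, y) in the scanned range satisfies the equation.

No integer solutions with |y| ≤ 50.


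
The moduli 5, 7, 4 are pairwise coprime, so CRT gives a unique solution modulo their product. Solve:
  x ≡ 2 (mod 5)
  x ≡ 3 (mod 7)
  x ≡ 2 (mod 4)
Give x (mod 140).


Moduli 5, 7, 4 are pairwise coprime; by CRT there is a unique solution modulo M = 5 · 7 · 4 = 140.
Solve pairwise, accumulating the modulus:
  Start with x ≡ 2 (mod 5).
  Combine with x ≡ 3 (mod 7): since gcd(5, 7) = 1, we get a unique residue mod 35.
    Write x = 2 + 5·t and substitute into x ≡ 3 (mod 7): 5·t ≡ 3 − 2 = 1 (mod 7).
    The inverse of 5 mod 7 is 3 (since 5·3 = 15 = 2·7 + 1), so t ≡ 3·1 = 3 ≡ 3 (mod 7).
    Then x = 2 + 5·3 = 17, valid modulo lcm(5, 7) = 35: x ≡ 17 (mod 35).
  Combine with x ≡ 2 (mod 4): since gcd(35, 4) = 1, we get a unique residue mod 140.
    Write x = 17 + 35·t and substitute into x ≡ 2 (mod 4): 35·t ≡ 2 − 17 = -15 (mod 4).
    Reduce coefficients mod 4: 3·t ≡ 1 (mod 4).
    The inverse of 3 mod 4 is 3 (since 3·3 = 9 = 2·4 + 1), so t ≡ 3·1 = 3 ≡ 3 (mod 4).
    Then x = 17 + 35·3 = 122, valid modulo lcm(35, 4) = 140: x ≡ 122 (mod 140).
Verify: 122 mod 5 = 2 ✓, 122 mod 7 = 3 ✓, 122 mod 4 = 2 ✓.

x ≡ 122 (mod 140).


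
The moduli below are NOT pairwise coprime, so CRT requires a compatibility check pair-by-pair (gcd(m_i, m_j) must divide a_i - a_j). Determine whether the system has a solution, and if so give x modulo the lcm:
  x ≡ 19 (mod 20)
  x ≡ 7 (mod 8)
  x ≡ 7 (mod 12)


Moduli 20, 8, 12 are not pairwise coprime, so CRT works modulo lcm(m_i) when all pairwise compatibility conditions hold.
Pairwise compatibility: gcd(m_i, m_j) must divide a_i - a_j for every pair.
Merge one congruence at a time:
  Start: x ≡ 19 (mod 20).
  Combine with x ≡ 7 (mod 8): gcd(20, 8) = 4; 7 - 19 = -12, which IS divisible by 4, so compatible.
    Write x = 19 + 20·t and substitute into x ≡ 7 (mod 8): 20·t ≡ 7 − 19 = -12 (mod 8).
    Divide the congruence (and modulus) by g = 4: 5·t ≡ -3 (mod 2).
    Reduce coefficients mod 2: 1·t ≡ 1 (mod 2).
    So t ≡ 1 (mod 2).
    Then x = 19 + 20·1 = 39, valid modulo lcm(20, 8) = 40: x ≡ 39 (mod 40).
  Combine with x ≡ 7 (mod 12): gcd(40, 12) = 4; 7 - 39 = -32, which IS divisible by 4, so compatible.
    Write x = 39 + 40·t and substitute into x ≡ 7 (mod 12): 40·t ≡ 7 − 39 = -32 (mod 12).
    Divide the congruence (and modulus) by g = 4: 10·t ≡ -8 (mod 3).
    Reduce coefficients mod 3: 1·t ≡ 1 (mod 3).
    So t ≡ 1 (mod 3).
    Then x = 39 + 40·1 = 79, valid modulo lcm(40, 12) = 120: x ≡ 79 (mod 120).
Verify: 79 mod 20 = 19, 79 mod 8 = 7, 79 mod 12 = 7.

x ≡ 79 (mod 120).


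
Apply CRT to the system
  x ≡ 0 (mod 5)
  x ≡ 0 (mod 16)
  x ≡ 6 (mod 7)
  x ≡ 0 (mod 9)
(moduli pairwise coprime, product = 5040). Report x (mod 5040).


Product of moduli M = 5 · 16 · 7 · 9 = 5040.
Merge one congruence at a time:
  Start: x ≡ 0 (mod 5).
  Combine with x ≡ 0 (mod 16); new modulus lcm = 80.
    Write x = 0 + 5·t and substitute into x ≡ 0 (mod 16): 5·t ≡ 0 − 0 = 0 (mod 16).
    The inverse of 5 mod 16 is 13 (since 5·13 = 65 = 4·16 + 1), so t ≡ 13·0 = 0 ≡ 0 (mod 16).
    Then x = 0 + 5·0 = 0, valid modulo lcm(5, 16) = 80: x ≡ 0 (mod 80).
  Combine with x ≡ 6 (mod 7); new modulus lcm = 560.
    Write x = 0 + 80·t and substitute into x ≡ 6 (mod 7): 80·t ≡ 6 − 0 = 6 (mod 7).
    Reduce coefficients mod 7: 3·t ≡ 6 (mod 7).
    The inverse of 3 mod 7 is 5 (since 3·5 = 15 = 2·7 + 1), so t ≡ 5·6 = 30 ≡ 2 (mod 7).
    Then x = 0 + 80·2 = 160, valid modulo lcm(80, 7) = 560: x ≡ 160 (mod 560).
  Combine with x ≡ 0 (mod 9); new modulus lcm = 5040.
    Write x = 160 + 560·t and substitute into x ≡ 0 (mod 9): 560·t ≡ 0 − 160 = -160 (mod 9).
    Reduce coefficients mod 9: 2·t ≡ 2 (mod 9).
    The inverse of 2 mod 9 is 5 (since 2·5 = 10 = 1·9 + 1), so t ≡ 5·2 = 10 ≡ 1 (mod 9).
    Then x = 160 + 560·1 = 720, valid modulo lcm(560, 9) = 5040: x ≡ 720 (mod 5040).
Verify against each original: 720 mod 5 = 0, 720 mod 16 = 0, 720 mod 7 = 6, 720 mod 9 = 0.

x ≡ 720 (mod 5040).


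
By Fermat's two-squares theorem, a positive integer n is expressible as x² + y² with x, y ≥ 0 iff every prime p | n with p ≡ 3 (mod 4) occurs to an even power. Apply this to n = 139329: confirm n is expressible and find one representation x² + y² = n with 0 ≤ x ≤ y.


Step 1: Factor n = 139329 = 3^2 · 113 · 137.
Step 2: Check the mod-4 condition on each prime factor: 3 ≡ 3 (mod 4), exponent 2 (must be even); 113 ≡ 1 (mod 4), exponent 1; 137 ≡ 1 (mod 4), exponent 1.
All primes ≡ 3 (mod 4) appear to even exponent (or don't appear), so by the two-squares theorem n IS expressible as a sum of two squares.
Step 3: Build a representation. Group n = k² · m with k = 3 and m = 113 · 137 = 15481 (a product of primes ≡ 1 (mod 4)); a representation of m scales to one of n via (k·x)² + (k·y)² = k²(x² + y²). Each prime p ≡ 1 (mod 4) is itself a sum of two squares; find a² by testing p − a² for a perfect square:
  113: 113 − 1² = 112, 113 − 2² = 109, 113 − 3² = 104, 113 − 4² = 97, 113 − 5² = 88, 113 − 6² = 77, 113 − 7² = 64 = 8² ⇒ 113 = 7² + 8².
  137: 137 − 1² = 136, 137 − 2² = 133, 137 − 3² = 128, 137 − 4² = 121 = 11² ⇒ 137 = 4² + 11².
  Combine using the Brahmagupta–Fibonacci identity (a² + b²)(c² + d²) = (ac − bd)² + (ad + bc)² = (ac + bd)² + (ad − bc)²:
  113 · 137 = 15481: from (7² + 8²)(4² + 11²), take (7·4 − 8·11, 7·11 + 8·4) = (28 − 88, 77 + 32) = (-60, 109); dropping signs (only squares matter) gives (60, 109); check 60² + 109² = 3600 + 11881 = 15481 ✓.
  Scale by k = 3: (3·60, 3·109) = (180, 327).
Step 4: Order so x ≤ y and verify: 180² + 327² = 32400 + 106929 = 139329 = n. ✓

n = 139329 = 180² + 327² (one valid representation with x ≤ y).


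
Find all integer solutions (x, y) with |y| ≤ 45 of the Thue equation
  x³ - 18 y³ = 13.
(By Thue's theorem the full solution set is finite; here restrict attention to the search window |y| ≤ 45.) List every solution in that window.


The equation is x³ - 18y³ = 13. For fixed y, x³ = 18·y³ + 13, so a solution requires the RHS to be a perfect cube.
Strategy: iterate y from -45 to 45, compute RHS = 18·y³ + 13, and check whether it is a (positive or negative) perfect cube.
Check small values of y:
  y = 0: RHS = 13 is not a perfect cube.
  y = 1: RHS = 31 is not a perfect cube.
  y = -1: RHS = -5 is not a perfect cube.
  y = 2: RHS = 157 is not a perfect cube.
  y = -2: RHS = -131 is not a perfect cube.
  y = 3: RHS = 499 is not a perfect cube.
  y = -3: RHS = -473 is not a perfect cube.
Continuing the search up to |y| = 45 finds no solutions either.
No (x, y) in the scanned range satisfies the equation.

No integer solutions with |y| ≤ 45.


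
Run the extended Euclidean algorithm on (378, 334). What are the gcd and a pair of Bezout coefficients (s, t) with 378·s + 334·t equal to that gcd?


Euclidean algorithm on (378, 334) — divide until remainder is 0:
  378 = 1 · 334 + 44
  334 = 7 · 44 + 26
  44 = 1 · 26 + 18
  26 = 1 · 18 + 8
  18 = 2 · 8 + 2
  8 = 4 · 2 + 0
gcd(378, 334) = 2.
Track Bezout coefficients alongside the remainders: start with r₀ = 378 = a·1 + b·0 (s = 1, t = 0) and r₁ = 334 = a·0 + b·1 (s = 0, t = 1); each new remainder r_{k+1} = r_{k-1} − q_k·r_k inherits s_{k+1} = s_{k-1} − q_k·s_k, t_{k+1} = t_{k-1} − q_k·t_k, so r_k = a·s_k + b·t_k at every step:
  q = 1: r = 44, s = 1 − 1·0 = 1, t = 0 − 1·1 = -1  (check: 378·1 + 334·(-1) = 44)
  q = 7: r = 26, s = 0 − 7·1 = -7, t = 1 − 7·(-1) = 8  (check: 378·(-7) + 334·8 = 26)
  q = 1: r = 18, s = 1 − 1·(-7) = 8, t = -1 − 1·8 = -9  (check: 378·8 + 334·(-9) = 18)
  q = 1: r = 8, s = -7 − 1·8 = -15, t = 8 − 1·(-9) = 17  (check: 378·(-15) + 334·17 = 8)
  q = 2: r = 2, s = 8 − 2·(-15) = 38, t = -9 − 2·17 = -43  (check: 378·38 + 334·(-43) = 2)
The row with r = 2 (the gcd) gives the Bezout coefficients s = 38, t = -43.
Result: 378 · (38) + 334 · (-43) = 2.

gcd(378, 334) = 2; s = 38, t = -43 (check: 378·38 + 334·(-43) = 2).


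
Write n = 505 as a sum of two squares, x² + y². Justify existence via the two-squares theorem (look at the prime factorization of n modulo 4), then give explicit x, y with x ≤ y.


Step 1: Factor n = 505 = 5 · 101.
Step 2: Check the mod-4 condition on each prime factor: 5 ≡ 1 (mod 4), exponent 1; 101 ≡ 1 (mod 4), exponent 1.
All primes ≡ 3 (mod 4) appear to even exponent (or don't appear), so by the two-squares theorem n IS expressible as a sum of two squares.
Step 3: Build a representation. Here n = 5 · 101 is a product of primes ≡ 1 (mod 4). Each prime p ≡ 1 (mod 4) is itself a sum of two squares; find a² by testing p − a² for a perfect square:
  5: 5 − 1² = 4 = 2² ⇒ 5 = 1² + 2².
  101: 101 − 1² = 100 = 10² ⇒ 101 = 1² + 10².
  Combine using the Brahmagupta–Fibonacci identity (a² + b²)(c² + d²) = (ac − bd)² + (ad + bc)² = (ac + bd)² + (ad − bc)²:
  5 · 101 = 505: from (1² + 2²)(1² + 10²), take (1·1 − 2·10, 1·10 + 2·1) = (1 − 20, 10 + 2) = (-19, 12); dropping signs (only squares matter) gives (19, 12); check 19² + 12² = 361 + 144 = 505 ✓.
Step 4: Order so x ≤ y and verify: 12² + 19² = 144 + 361 = 505 = n. ✓

n = 505 = 12² + 19² (one valid representation with x ≤ y).


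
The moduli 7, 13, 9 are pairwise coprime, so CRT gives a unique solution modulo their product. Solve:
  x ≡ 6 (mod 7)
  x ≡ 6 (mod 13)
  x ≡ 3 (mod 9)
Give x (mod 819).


Moduli 7, 13, 9 are pairwise coprime; by CRT there is a unique solution modulo M = 7 · 13 · 9 = 819.
Solve pairwise, accumulating the modulus:
  Start with x ≡ 6 (mod 7).
  Combine with x ≡ 6 (mod 13): since gcd(7, 13) = 1, we get a unique residue mod 91.
    Write x = 6 + 7·t and substitute into x ≡ 6 (mod 13): 7·t ≡ 6 − 6 = 0 (mod 13).
    The inverse of 7 mod 13 is 2 (since 7·2 = 14 = 1·13 + 1), so t ≡ 2·0 = 0 ≡ 0 (mod 13).
    Then x = 6 + 7·0 = 6, valid modulo lcm(7, 13) = 91: x ≡ 6 (mod 91).
  Combine with x ≡ 3 (mod 9): since gcd(91, 9) = 1, we get a unique residue mod 819.
    Write x = 6 + 91·t and substitute into x ≡ 3 (mod 9): 91·t ≡ 3 − 6 = -3 (mod 9).
    Reduce coefficients mod 9: 1·t ≡ 6 (mod 9).
    So t ≡ 6 (mod 9).
    Then x = 6 + 91·6 = 552, valid modulo lcm(91, 9) = 819: x ≡ 552 (mod 819).
Verify: 552 mod 7 = 6 ✓, 552 mod 13 = 6 ✓, 552 mod 9 = 3 ✓.

x ≡ 552 (mod 819).


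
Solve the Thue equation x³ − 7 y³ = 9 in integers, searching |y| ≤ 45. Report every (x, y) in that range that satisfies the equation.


The equation is x³ - 7y³ = 9. For fixed y, x³ = 7·y³ + 9, so a solution requires the RHS to be a perfect cube.
Strategy: iterate y from -45 to 45, compute RHS = 7·y³ + 9, and check whether it is a (positive or negative) perfect cube.
Check small values of y:
  y = 0: RHS = 9 is not a perfect cube.
  y = 1: RHS = 16 is not a perfect cube.
  y = -1: RHS = 2 is not a perfect cube.
  y = 2: RHS = 65 is not a perfect cube.
  y = -2: RHS = -47 is not a perfect cube.
  y = 3: RHS = 198 is not a perfect cube.
  y = -3: RHS = -180 is not a perfect cube.
Continuing the search up to |y| = 45 finds no solutions either.
No (x, y) in the scanned range satisfies the equation.

No integer solutions with |y| ≤ 45.


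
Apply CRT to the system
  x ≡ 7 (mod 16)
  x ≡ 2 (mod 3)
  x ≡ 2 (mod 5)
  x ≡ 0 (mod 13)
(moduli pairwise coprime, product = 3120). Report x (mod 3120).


Product of moduli M = 16 · 3 · 5 · 13 = 3120.
Merge one congruence at a time:
  Start: x ≡ 7 (mod 16).
  Combine with x ≡ 2 (mod 3); new modulus lcm = 48.
    Write x = 7 + 16·t and substitute into x ≡ 2 (mod 3): 16·t ≡ 2 − 7 = -5 (mod 3).
    Reduce coefficients mod 3: 1·t ≡ 1 (mod 3).
    So t ≡ 1 (mod 3).
    Then x = 7 + 16·1 = 23, valid modulo lcm(16, 3) = 48: x ≡ 23 (mod 48).
  Combine with x ≡ 2 (mod 5); new modulus lcm = 240.
    Write x = 23 + 48·t and substitute into x ≡ 2 (mod 5): 48·t ≡ 2 − 23 = -21 (mod 5).
    Reduce coefficients mod 5: 3·t ≡ 4 (mod 5).
    The inverse of 3 mod 5 is 2 (since 3·2 = 6 = 1·5 + 1), so t ≡ 2·4 = 8 ≡ 3 (mod 5).
    Then x = 23 + 48·3 = 167, valid modulo lcm(48, 5) = 240: x ≡ 167 (mod 240).
  Combine with x ≡ 0 (mod 13); new modulus lcm = 3120.
    Write x = 167 + 240·t and substitute into x ≡ 0 (mod 13): 240·t ≡ 0 − 167 = -167 (mod 13).
    Reduce coefficients mod 13: 6·t ≡ 2 (mod 13).
    The inverse of 6 mod 13 is 11 (since 6·11 = 66 = 5·13 + 1), so t ≡ 11·2 = 22 ≡ 9 (mod 13).
    Then x = 167 + 240·9 = 2327, valid modulo lcm(240, 13) = 3120: x ≡ 2327 (mod 3120).
Verify against each original: 2327 mod 16 = 7, 2327 mod 3 = 2, 2327 mod 5 = 2, 2327 mod 13 = 0.

x ≡ 2327 (mod 3120).


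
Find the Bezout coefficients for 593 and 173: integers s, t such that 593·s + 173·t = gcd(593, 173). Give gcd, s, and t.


Euclidean algorithm on (593, 173) — divide until remainder is 0:
  593 = 3 · 173 + 74
  173 = 2 · 74 + 25
  74 = 2 · 25 + 24
  25 = 1 · 24 + 1
  24 = 24 · 1 + 0
gcd(593, 173) = 1.
Track Bezout coefficients alongside the remainders: start with r₀ = 593 = a·1 + b·0 (s = 1, t = 0) and r₁ = 173 = a·0 + b·1 (s = 0, t = 1); each new remainder r_{k+1} = r_{k-1} − q_k·r_k inherits s_{k+1} = s_{k-1} − q_k·s_k, t_{k+1} = t_{k-1} − q_k·t_k, so r_k = a·s_k + b·t_k at every step:
  q = 3: r = 74, s = 1 − 3·0 = 1, t = 0 − 3·1 = -3  (check: 593·1 + 173·(-3) = 74)
  q = 2: r = 25, s = 0 − 2·1 = -2, t = 1 − 2·(-3) = 7  (check: 593·(-2) + 173·7 = 25)
  q = 2: r = 24, s = 1 − 2·(-2) = 5, t = -3 − 2·7 = -17  (check: 593·5 + 173·(-17) = 24)
  q = 1: r = 1, s = -2 − 1·5 = -7, t = 7 − 1·(-17) = 24  (check: 593·(-7) + 173·24 = 1)
The row with r = 1 (the gcd) gives the Bezout coefficients s = -7, t = 24.
Result: 593 · (-7) + 173 · (24) = 1.

gcd(593, 173) = 1; s = -7, t = 24 (check: 593·(-7) + 173·24 = 1).


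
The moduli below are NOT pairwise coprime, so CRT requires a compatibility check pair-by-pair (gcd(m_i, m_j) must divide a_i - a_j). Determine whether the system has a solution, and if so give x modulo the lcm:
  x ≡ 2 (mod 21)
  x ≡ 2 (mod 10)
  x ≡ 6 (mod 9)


Moduli 21, 10, 9 are not pairwise coprime, so CRT works modulo lcm(m_i) when all pairwise compatibility conditions hold.
Pairwise compatibility: gcd(m_i, m_j) must divide a_i - a_j for every pair.
Merge one congruence at a time:
  Start: x ≡ 2 (mod 21).
  Combine with x ≡ 2 (mod 10): gcd(21, 10) = 1; 2 - 2 = 0, which IS divisible by 1, so compatible.
    Write x = 2 + 21·t and substitute into x ≡ 2 (mod 10): 21·t ≡ 2 − 2 = 0 (mod 10).
    Reduce coefficients mod 10: 1·t ≡ 0 (mod 10).
    So t ≡ 0 (mod 10).
    Then x = 2 + 21·0 = 2, valid modulo lcm(21, 10) = 210: x ≡ 2 (mod 210).
  Combine with x ≡ 6 (mod 9): gcd(210, 9) = 3, and 6 - 2 = 4 is NOT divisible by 3.
    ⇒ system is inconsistent (no integer solution).

No solution (the system is inconsistent).


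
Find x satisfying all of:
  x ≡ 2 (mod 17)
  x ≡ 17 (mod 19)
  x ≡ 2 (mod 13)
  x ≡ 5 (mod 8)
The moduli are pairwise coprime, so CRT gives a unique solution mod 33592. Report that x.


Product of moduli M = 17 · 19 · 13 · 8 = 33592.
Merge one congruence at a time:
  Start: x ≡ 2 (mod 17).
  Combine with x ≡ 17 (mod 19); new modulus lcm = 323.
    Write x = 2 + 17·t and substitute into x ≡ 17 (mod 19): 17·t ≡ 17 − 2 = 15 (mod 19).
    The inverse of 17 mod 19 is 9 (since 17·9 = 153 = 8·19 + 1), so t ≡ 9·15 = 135 ≡ 2 (mod 19).
    Then x = 2 + 17·2 = 36, valid modulo lcm(17, 19) = 323: x ≡ 36 (mod 323).
  Combine with x ≡ 2 (mod 13); new modulus lcm = 4199.
    Write x = 36 + 323·t and substitute into x ≡ 2 (mod 13): 323·t ≡ 2 − 36 = -34 (mod 13).
    Reduce coefficients mod 13: 11·t ≡ 5 (mod 13).
    The inverse of 11 mod 13 is 6 (since 11·6 = 66 = 5·13 + 1), so t ≡ 6·5 = 30 ≡ 4 (mod 13).
    Then x = 36 + 323·4 = 1328, valid modulo lcm(323, 13) = 4199: x ≡ 1328 (mod 4199).
  Combine with x ≡ 5 (mod 8); new modulus lcm = 33592.
    Write x = 1328 + 4199·t and substitute into x ≡ 5 (mod 8): 4199·t ≡ 5 − 1328 = -1323 (mod 8).
    Reduce coefficients mod 8: 7·t ≡ 5 (mod 8).
    The inverse of 7 mod 8 is 7 (since 7·7 = 49 = 6·8 + 1), so t ≡ 7·5 = 35 ≡ 3 (mod 8).
    Then x = 1328 + 4199·3 = 13925, valid modulo lcm(4199, 8) = 33592: x ≡ 13925 (mod 33592).
Verify against each original: 13925 mod 17 = 2, 13925 mod 19 = 17, 13925 mod 13 = 2, 13925 mod 8 = 5.

x ≡ 13925 (mod 33592).


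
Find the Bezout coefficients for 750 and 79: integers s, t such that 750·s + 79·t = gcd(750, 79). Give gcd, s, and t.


Euclidean algorithm on (750, 79) — divide until remainder is 0:
  750 = 9 · 79 + 39
  79 = 2 · 39 + 1
  39 = 39 · 1 + 0
gcd(750, 79) = 1.
Track Bezout coefficients alongside the remainders: start with r₀ = 750 = a·1 + b·0 (s = 1, t = 0) and r₁ = 79 = a·0 + b·1 (s = 0, t = 1); each new remainder r_{k+1} = r_{k-1} − q_k·r_k inherits s_{k+1} = s_{k-1} − q_k·s_k, t_{k+1} = t_{k-1} − q_k·t_k, so r_k = a·s_k + b·t_k at every step:
  q = 9: r = 39, s = 1 − 9·0 = 1, t = 0 − 9·1 = -9  (check: 750·1 + 79·(-9) = 39)
  q = 2: r = 1, s = 0 − 2·1 = -2, t = 1 − 2·(-9) = 19  (check: 750·(-2) + 79·19 = 1)
The row with r = 1 (the gcd) gives the Bezout coefficients s = -2, t = 19.
Result: 750 · (-2) + 79 · (19) = 1.

gcd(750, 79) = 1; s = -2, t = 19 (check: 750·(-2) + 79·19 = 1).


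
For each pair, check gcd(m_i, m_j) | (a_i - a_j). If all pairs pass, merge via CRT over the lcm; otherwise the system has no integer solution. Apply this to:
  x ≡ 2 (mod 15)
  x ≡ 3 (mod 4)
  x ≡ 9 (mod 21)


Moduli 15, 4, 21 are not pairwise coprime, so CRT works modulo lcm(m_i) when all pairwise compatibility conditions hold.
Pairwise compatibility: gcd(m_i, m_j) must divide a_i - a_j for every pair.
Merge one congruence at a time:
  Start: x ≡ 2 (mod 15).
  Combine with x ≡ 3 (mod 4): gcd(15, 4) = 1; 3 - 2 = 1, which IS divisible by 1, so compatible.
    Write x = 2 + 15·t and substitute into x ≡ 3 (mod 4): 15·t ≡ 3 − 2 = 1 (mod 4).
    Reduce coefficients mod 4: 3·t ≡ 1 (mod 4).
    The inverse of 3 mod 4 is 3 (since 3·3 = 9 = 2·4 + 1), so t ≡ 3·1 = 3 ≡ 3 (mod 4).
    Then x = 2 + 15·3 = 47, valid modulo lcm(15, 4) = 60: x ≡ 47 (mod 60).
  Combine with x ≡ 9 (mod 21): gcd(60, 21) = 3, and 9 - 47 = -38 is NOT divisible by 3.
    ⇒ system is inconsistent (no integer solution).

No solution (the system is inconsistent).


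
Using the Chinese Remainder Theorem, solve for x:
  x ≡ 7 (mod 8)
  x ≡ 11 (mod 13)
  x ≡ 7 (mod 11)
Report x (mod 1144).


Moduli 8, 13, 11 are pairwise coprime; by CRT there is a unique solution modulo M = 8 · 13 · 11 = 1144.
Solve pairwise, accumulating the modulus:
  Start with x ≡ 7 (mod 8).
  Combine with x ≡ 11 (mod 13): since gcd(8, 13) = 1, we get a unique residue mod 104.
    Write x = 7 + 8·t and substitute into x ≡ 11 (mod 13): 8·t ≡ 11 − 7 = 4 (mod 13).
    The inverse of 8 mod 13 is 5 (since 8·5 = 40 = 3·13 + 1), so t ≡ 5·4 = 20 ≡ 7 (mod 13).
    Then x = 7 + 8·7 = 63, valid modulo lcm(8, 13) = 104: x ≡ 63 (mod 104).
  Combine with x ≡ 7 (mod 11): since gcd(104, 11) = 1, we get a unique residue mod 1144.
    Write x = 63 + 104·t and substitute into x ≡ 7 (mod 11): 104·t ≡ 7 − 63 = -56 (mod 11).
    Reduce coefficients mod 11: 5·t ≡ 10 (mod 11).
    The inverse of 5 mod 11 is 9 (since 5·9 = 45 = 4·11 + 1), so t ≡ 9·10 = 90 ≡ 2 (mod 11).
    Then x = 63 + 104·2 = 271, valid modulo lcm(104, 11) = 1144: x ≡ 271 (mod 1144).
Verify: 271 mod 8 = 7 ✓, 271 mod 13 = 11 ✓, 271 mod 11 = 7 ✓.

x ≡ 271 (mod 1144).


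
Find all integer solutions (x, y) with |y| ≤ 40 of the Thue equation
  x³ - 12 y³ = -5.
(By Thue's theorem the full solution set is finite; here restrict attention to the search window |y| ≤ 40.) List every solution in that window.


The equation is x³ - 12y³ = -5. For fixed y, x³ = 12·y³ − 5, so a solution requires the RHS to be a perfect cube.
Strategy: iterate y from -40 to 40, compute RHS = 12·y³ − 5, and check whether it is a (positive or negative) perfect cube.
Check small values of y:
  y = 0: RHS = -5 is not a perfect cube.
  y = 1: RHS = 7 is not a perfect cube.
  y = -1: RHS = -17 is not a perfect cube.
  y = 2: RHS = 91 is not a perfect cube.
  y = -2: RHS = -101 is not a perfect cube.
  y = 3: RHS = 319 is not a perfect cube.
  y = -3: RHS = -329 is not a perfect cube.
Continuing the search up to |y| = 40 finds no solutions either.
No (x, y) in the scanned range satisfies the equation.

No integer solutions with |y| ≤ 40.


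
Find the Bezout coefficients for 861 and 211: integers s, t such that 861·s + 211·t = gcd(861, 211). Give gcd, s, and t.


Euclidean algorithm on (861, 211) — divide until remainder is 0:
  861 = 4 · 211 + 17
  211 = 12 · 17 + 7
  17 = 2 · 7 + 3
  7 = 2 · 3 + 1
  3 = 3 · 1 + 0
gcd(861, 211) = 1.
Track Bezout coefficients alongside the remainders: start with r₀ = 861 = a·1 + b·0 (s = 1, t = 0) and r₁ = 211 = a·0 + b·1 (s = 0, t = 1); each new remainder r_{k+1} = r_{k-1} − q_k·r_k inherits s_{k+1} = s_{k-1} − q_k·s_k, t_{k+1} = t_{k-1} − q_k·t_k, so r_k = a·s_k + b·t_k at every step:
  q = 4: r = 17, s = 1 − 4·0 = 1, t = 0 − 4·1 = -4  (check: 861·1 + 211·(-4) = 17)
  q = 12: r = 7, s = 0 − 12·1 = -12, t = 1 − 12·(-4) = 49  (check: 861·(-12) + 211·49 = 7)
  q = 2: r = 3, s = 1 − 2·(-12) = 25, t = -4 − 2·49 = -102  (check: 861·25 + 211·(-102) = 3)
  q = 2: r = 1, s = -12 − 2·25 = -62, t = 49 − 2·(-102) = 253  (check: 861·(-62) + 211·253 = 1)
The row with r = 1 (the gcd) gives the Bezout coefficients s = -62, t = 253.
Result: 861 · (-62) + 211 · (253) = 1.

gcd(861, 211) = 1; s = -62, t = 253 (check: 861·(-62) + 211·253 = 1).


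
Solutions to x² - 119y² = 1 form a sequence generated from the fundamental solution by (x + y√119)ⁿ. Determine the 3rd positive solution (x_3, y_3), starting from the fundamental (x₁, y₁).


Step 1: Find the fundamental solution (x₁, y₁) of x² - 119y² = 1.
  Expand √119 as a continued fraction. a₀ = ⌊√119⌋ = 10; iterate m_{k+1} = d_k·a_k − m_k, d_{k+1} = (119 − m_{k+1}²)/d_k, a_{k+1} = ⌊(a₀ + m_{k+1})/d_{k+1}⌋ (starting m₀ = 0, d₀ = 1), with convergents p_k = a_k·p_{k-1} + p_{k-2}, q_k = a_k·q_{k-1} + q_{k-2} (p₋₁ = 1, q₋₁ = 0):
  k = 0: a₀ = 10; p₀/q₀ = 10/1; p₀² − 119·q₀² = 100 − 119 = -19.
  k = 1: m = 10, d = 19, a = ⌊(10 + 10)/19⌋ = 1; p/q = (1·10 + 1)/(1·1 + 0) = 11/1; p² − 119·q² = 121 − 119 = 2.
  k = 2: m = 9, d = 2, a = ⌊(10 + 9)/2⌋ = 9; p/q = (9·11 + 10)/(9·1 + 1) = 109/10; p² − 119·q² = 11881 − 11900 = -19.
  k = 3: m = 9, d = 19, a = ⌊(10 + 9)/19⌋ = 1; p/q = (1·109 + 11)/(1·10 + 1) = 120/11; p² − 119·q² = 14400 − 14399 = 1.
  The first convergent with p² − 119·q² = 1 gives the fundamental solution (x₁, y₁) = (120, 11).
Step 2: Apply the recurrence (x_{n+1}, y_{n+1}) = (x₁x_n + 119y₁y_n, x₁y_n + y₁x_n) repeatedly.
  From (x_1, y_1) = (120, 11): x_2 = 120·120 + 119·11·11 = 28799; y_2 = 120·11 + 11·120 = 2640.
  From (x_2, y_2) = (28799, 2640): x_3 = 120·28799 + 119·11·2640 = 6911640; y_3 = 120·2640 + 11·28799 = 633589.
Step 3: Verify x_3² - 119·y_3² = 47770767489600 - 47770767489599 = 1 (should be 1). ✓

(x_1, y_1) = (120, 11); (x_3, y_3) = (6911640, 633589).


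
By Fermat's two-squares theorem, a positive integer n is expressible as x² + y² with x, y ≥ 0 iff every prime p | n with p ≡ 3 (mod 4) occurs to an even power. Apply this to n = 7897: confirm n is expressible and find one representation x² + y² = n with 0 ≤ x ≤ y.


Step 1: Factor n = 7897 = 53 · 149.
Step 2: Check the mod-4 condition on each prime factor: 53 ≡ 1 (mod 4), exponent 1; 149 ≡ 1 (mod 4), exponent 1.
All primes ≡ 3 (mod 4) appear to even exponent (or don't appear), so by the two-squares theorem n IS expressible as a sum of two squares.
Step 3: Build a representation. Here n = 53 · 149 is a product of primes ≡ 1 (mod 4). Each prime p ≡ 1 (mod 4) is itself a sum of two squares; find a² by testing p − a² for a perfect square:
  53: 53 − 1² = 52, 53 − 2² = 49 = 7² ⇒ 53 = 2² + 7².
  149: 149 − 1² = 148, 149 − 2² = 145, 149 − 3² = 140, 149 − 4² = 133, 149 − 5² = 124, 149 − 6² = 113, 149 − 7² = 100 = 10² ⇒ 149 = 7² + 10².
  Combine using the Brahmagupta–Fibonacci identity (a² + b²)(c² + d²) = (ac − bd)² + (ad + bc)² = (ac + bd)² + (ad − bc)²:
  53 · 149 = 7897: from (2² + 7²)(7² + 10²), take (2·7 − 7·10, 2·10 + 7·7) = (14 − 70, 20 + 49) = (-56, 69); dropping signs (only squares matter) gives (56, 69); check 56² + 69² = 3136 + 4761 = 7897 ✓.
Step 4: Order so x ≤ y and verify: 56² + 69² = 3136 + 4761 = 7897 = n. ✓

n = 7897 = 56² + 69² (one valid representation with x ≤ y).


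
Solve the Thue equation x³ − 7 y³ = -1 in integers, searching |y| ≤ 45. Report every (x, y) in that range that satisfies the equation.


The equation is x³ - 7y³ = -1. For fixed y, x³ = 7·y³ − 1, so a solution requires the RHS to be a perfect cube.
Strategy: iterate y from -45 to 45, compute RHS = 7·y³ − 1, and check whether it is a (positive or negative) perfect cube.
Check small values of y:
  y = 0: RHS = -1 = (-1)³ ⇒ x = -1 works.
  y = 1: RHS = 6 is not a perfect cube.
  y = -1: RHS = -8 = (-2)³ ⇒ x = -2 works.
  y = 2: RHS = 55 is not a perfect cube.
  y = -2: RHS = -57 is not a perfect cube.
  y = 3: RHS = 188 is not a perfect cube.
  y = -3: RHS = -190 is not a perfect cube.
Continuing the search up to |y| = 45 finds no further solutions beyond those listed.
Collected solutions: (-1, 0), (-2, -1).

Solutions (with |y| ≤ 45): (-1, 0), (-2, -1).


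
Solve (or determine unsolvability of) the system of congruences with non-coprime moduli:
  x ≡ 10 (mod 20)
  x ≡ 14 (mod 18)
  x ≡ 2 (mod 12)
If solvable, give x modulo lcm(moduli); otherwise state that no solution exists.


Moduli 20, 18, 12 are not pairwise coprime, so CRT works modulo lcm(m_i) when all pairwise compatibility conditions hold.
Pairwise compatibility: gcd(m_i, m_j) must divide a_i - a_j for every pair.
Merge one congruence at a time:
  Start: x ≡ 10 (mod 20).
  Combine with x ≡ 14 (mod 18): gcd(20, 18) = 2; 14 - 10 = 4, which IS divisible by 2, so compatible.
    Write x = 10 + 20·t and substitute into x ≡ 14 (mod 18): 20·t ≡ 14 − 10 = 4 (mod 18).
    Divide the congruence (and modulus) by g = 2: 10·t ≡ 2 (mod 9).
    Reduce coefficients mod 9: 1·t ≡ 2 (mod 9).
    So t ≡ 2 (mod 9).
    Then x = 10 + 20·2 = 50, valid modulo lcm(20, 18) = 180: x ≡ 50 (mod 180).
  Combine with x ≡ 2 (mod 12): gcd(180, 12) = 12; 2 - 50 = -48, which IS divisible by 12, so compatible.
    Write x = 50 + 180·t and substitute into x ≡ 2 (mod 12): 180·t ≡ 2 − 50 = -48 (mod 12).
    Divide the congruence (and modulus) by g = 12: 15·t ≡ -4 (mod 1).
    Modulo 1 every t works; take t = 0.
    Then x = 50 + 180·0 = 50, valid modulo lcm(180, 12) = 180: x ≡ 50 (mod 180).
Verify: 50 mod 20 = 10, 50 mod 18 = 14, 50 mod 12 = 2.

x ≡ 50 (mod 180).


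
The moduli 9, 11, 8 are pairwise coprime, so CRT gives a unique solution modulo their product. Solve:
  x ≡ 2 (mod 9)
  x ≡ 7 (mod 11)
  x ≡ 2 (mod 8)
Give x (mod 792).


Moduli 9, 11, 8 are pairwise coprime; by CRT there is a unique solution modulo M = 9 · 11 · 8 = 792.
Solve pairwise, accumulating the modulus:
  Start with x ≡ 2 (mod 9).
  Combine with x ≡ 7 (mod 11): since gcd(9, 11) = 1, we get a unique residue mod 99.
    Write x = 2 + 9·t and substitute into x ≡ 7 (mod 11): 9·t ≡ 7 − 2 = 5 (mod 11).
    The inverse of 9 mod 11 is 5 (since 9·5 = 45 = 4·11 + 1), so t ≡ 5·5 = 25 ≡ 3 (mod 11).
    Then x = 2 + 9·3 = 29, valid modulo lcm(9, 11) = 99: x ≡ 29 (mod 99).
  Combine with x ≡ 2 (mod 8): since gcd(99, 8) = 1, we get a unique residue mod 792.
    Write x = 29 + 99·t and substitute into x ≡ 2 (mod 8): 99·t ≡ 2 − 29 = -27 (mod 8).
    Reduce coefficients mod 8: 3·t ≡ 5 (mod 8).
    The inverse of 3 mod 8 is 3 (since 3·3 = 9 = 1·8 + 1), so t ≡ 3·5 = 15 ≡ 7 (mod 8).
    Then x = 29 + 99·7 = 722, valid modulo lcm(99, 8) = 792: x ≡ 722 (mod 792).
Verify: 722 mod 9 = 2 ✓, 722 mod 11 = 7 ✓, 722 mod 8 = 2 ✓.

x ≡ 722 (mod 792).


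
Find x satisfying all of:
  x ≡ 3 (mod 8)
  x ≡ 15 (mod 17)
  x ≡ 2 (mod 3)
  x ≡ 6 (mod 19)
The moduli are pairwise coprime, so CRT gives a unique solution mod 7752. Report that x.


Product of moduli M = 8 · 17 · 3 · 19 = 7752.
Merge one congruence at a time:
  Start: x ≡ 3 (mod 8).
  Combine with x ≡ 15 (mod 17); new modulus lcm = 136.
    Write x = 3 + 8·t and substitute into x ≡ 15 (mod 17): 8·t ≡ 15 − 3 = 12 (mod 17).
    The inverse of 8 mod 17 is 15 (since 8·15 = 120 = 7·17 + 1), so t ≡ 15·12 = 180 ≡ 10 (mod 17).
    Then x = 3 + 8·10 = 83, valid modulo lcm(8, 17) = 136: x ≡ 83 (mod 136).
  Combine with x ≡ 2 (mod 3); new modulus lcm = 408.
    Write x = 83 + 136·t and substitute into x ≡ 2 (mod 3): 136·t ≡ 2 − 83 = -81 (mod 3).
    Reduce coefficients mod 3: 1·t ≡ 0 (mod 3).
    So t ≡ 0 (mod 3).
    Then x = 83 + 136·0 = 83, valid modulo lcm(136, 3) = 408: x ≡ 83 (mod 408).
  Combine with x ≡ 6 (mod 19); new modulus lcm = 7752.
    Write x = 83 + 408·t and substitute into x ≡ 6 (mod 19): 408·t ≡ 6 − 83 = -77 (mod 19).
    Reduce coefficients mod 19: 9·t ≡ 18 (mod 19).
    The inverse of 9 mod 19 is 17 (since 9·17 = 153 = 8·19 + 1), so t ≡ 17·18 = 306 ≡ 2 (mod 19).
    Then x = 83 + 408·2 = 899, valid modulo lcm(408, 19) = 7752: x ≡ 899 (mod 7752).
Verify against each original: 899 mod 8 = 3, 899 mod 17 = 15, 899 mod 3 = 2, 899 mod 19 = 6.

x ≡ 899 (mod 7752).


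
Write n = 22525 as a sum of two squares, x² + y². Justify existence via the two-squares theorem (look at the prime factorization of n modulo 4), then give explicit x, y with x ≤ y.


Step 1: Factor n = 22525 = 5^2 · 17 · 53.
Step 2: Check the mod-4 condition on each prime factor: 5 ≡ 1 (mod 4), exponent 2; 17 ≡ 1 (mod 4), exponent 1; 53 ≡ 1 (mod 4), exponent 1.
All primes ≡ 3 (mod 4) appear to even exponent (or don't appear), so by the two-squares theorem n IS expressible as a sum of two squares.
Step 3: Build a representation. Group n = k² · m with k = 5 and m = 17 · 53 = 901 (a product of primes ≡ 1 (mod 4)); a representation of m scales to one of n via (k·x)² + (k·y)² = k²(x² + y²). Each prime p ≡ 1 (mod 4) is itself a sum of two squares; find a² by testing p − a² for a perfect square:
  17: 17 − 1² = 16 = 4² ⇒ 17 = 1² + 4².
  53: 53 − 1² = 52, 53 − 2² = 49 = 7² ⇒ 53 = 2² + 7².
  Combine using the Brahmagupta–Fibonacci identity (a² + b²)(c² + d²) = (ac − bd)² + (ad + bc)² = (ac + bd)² + (ad − bc)²:
  17 · 53 = 901: from (1² + 4²)(2² + 7²), take (1·2 − 4·7, 1·7 + 4·2) = (2 − 28, 7 + 8) = (-26, 15); dropping signs (only squares matter) gives (26, 15); check 26² + 15² = 676 + 225 = 901 ✓.
  Scale by k = 5: (5·26, 5·15) = (130, 75).
Step 4: Order so x ≤ y and verify: 75² + 130² = 5625 + 16900 = 22525 = n. ✓

n = 22525 = 75² + 130² (one valid representation with x ≤ y).


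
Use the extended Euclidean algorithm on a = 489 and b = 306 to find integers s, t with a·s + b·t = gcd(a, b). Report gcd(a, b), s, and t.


Euclidean algorithm on (489, 306) — divide until remainder is 0:
  489 = 1 · 306 + 183
  306 = 1 · 183 + 123
  183 = 1 · 123 + 60
  123 = 2 · 60 + 3
  60 = 20 · 3 + 0
gcd(489, 306) = 3.
Track Bezout coefficients alongside the remainders: start with r₀ = 489 = a·1 + b·0 (s = 1, t = 0) and r₁ = 306 = a·0 + b·1 (s = 0, t = 1); each new remainder r_{k+1} = r_{k-1} − q_k·r_k inherits s_{k+1} = s_{k-1} − q_k·s_k, t_{k+1} = t_{k-1} − q_k·t_k, so r_k = a·s_k + b·t_k at every step:
  q = 1: r = 183, s = 1 − 1·0 = 1, t = 0 − 1·1 = -1  (check: 489·1 + 306·(-1) = 183)
  q = 1: r = 123, s = 0 − 1·1 = -1, t = 1 − 1·(-1) = 2  (check: 489·(-1) + 306·2 = 123)
  q = 1: r = 60, s = 1 − 1·(-1) = 2, t = -1 − 1·2 = -3  (check: 489·2 + 306·(-3) = 60)
  q = 2: r = 3, s = -1 − 2·2 = -5, t = 2 − 2·(-3) = 8  (check: 489·(-5) + 306·8 = 3)
The row with r = 3 (the gcd) gives the Bezout coefficients s = -5, t = 8.
Result: 489 · (-5) + 306 · (8) = 3.

gcd(489, 306) = 3; s = -5, t = 8 (check: 489·(-5) + 306·8 = 3).


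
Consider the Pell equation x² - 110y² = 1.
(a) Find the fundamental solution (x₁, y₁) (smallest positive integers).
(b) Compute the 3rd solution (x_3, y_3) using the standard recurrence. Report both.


Step 1: Find the fundamental solution (x₁, y₁) of x² - 110y² = 1.
  Expand √110 as a continued fraction. a₀ = ⌊√110⌋ = 10; iterate m_{k+1} = d_k·a_k − m_k, d_{k+1} = (110 − m_{k+1}²)/d_k, a_{k+1} = ⌊(a₀ + m_{k+1})/d_{k+1}⌋ (starting m₀ = 0, d₀ = 1), with convergents p_k = a_k·p_{k-1} + p_{k-2}, q_k = a_k·q_{k-1} + q_{k-2} (p₋₁ = 1, q₋₁ = 0):
  k = 0: a₀ = 10; p₀/q₀ = 10/1; p₀² − 110·q₀² = 100 − 110 = -10.
  k = 1: m = 10, d = 10, a = ⌊(10 + 10)/10⌋ = 2; p/q = (2·10 + 1)/(2·1 + 0) = 21/2; p² − 110·q² = 441 − 440 = 1.
  The first convergent with p² − 110·q² = 1 gives the fundamental solution (x₁, y₁) = (21, 2).
Step 2: Apply the recurrence (x_{n+1}, y_{n+1}) = (x₁x_n + 110y₁y_n, x₁y_n + y₁x_n) repeatedly.
  From (x_1, y_1) = (21, 2): x_2 = 21·21 + 110·2·2 = 881; y_2 = 21·2 + 2·21 = 84.
  From (x_2, y_2) = (881, 84): x_3 = 21·881 + 110·2·84 = 36981; y_3 = 21·84 + 2·881 = 3526.
Step 3: Verify x_3² - 110·y_3² = 1367594361 - 1367594360 = 1 (should be 1). ✓

(x_1, y_1) = (21, 2); (x_3, y_3) = (36981, 3526).


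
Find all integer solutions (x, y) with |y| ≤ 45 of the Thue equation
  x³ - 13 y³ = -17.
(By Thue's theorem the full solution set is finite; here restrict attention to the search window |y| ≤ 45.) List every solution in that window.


The equation is x³ - 13y³ = -17. For fixed y, x³ = 13·y³ − 17, so a solution requires the RHS to be a perfect cube.
Strategy: iterate y from -45 to 45, compute RHS = 13·y³ − 17, and check whether it is a (positive or negative) perfect cube.
Check small values of y:
  y = 0: RHS = -17 is not a perfect cube.
  y = 1: RHS = -4 is not a perfect cube.
  y = -1: RHS = -30 is not a perfect cube.
  y = 2: RHS = 87 is not a perfect cube.
  y = -2: RHS = -121 is not a perfect cube.
  y = 3: RHS = 334 is not a perfect cube.
  y = -3: RHS = -368 is not a perfect cube.
Continuing the search up to |y| = 45 finds no solutions either.
No (x, y) in the scanned range satisfies the equation.

No integer solutions with |y| ≤ 45.


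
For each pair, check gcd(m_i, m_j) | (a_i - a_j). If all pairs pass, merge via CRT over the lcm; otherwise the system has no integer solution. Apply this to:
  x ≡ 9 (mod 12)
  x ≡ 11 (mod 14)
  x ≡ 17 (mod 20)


Moduli 12, 14, 20 are not pairwise coprime, so CRT works modulo lcm(m_i) when all pairwise compatibility conditions hold.
Pairwise compatibility: gcd(m_i, m_j) must divide a_i - a_j for every pair.
Merge one congruence at a time:
  Start: x ≡ 9 (mod 12).
  Combine with x ≡ 11 (mod 14): gcd(12, 14) = 2; 11 - 9 = 2, which IS divisible by 2, so compatible.
    Write x = 9 + 12·t and substitute into x ≡ 11 (mod 14): 12·t ≡ 11 − 9 = 2 (mod 14).
    Divide the congruence (and modulus) by g = 2: 6·t ≡ 1 (mod 7).
    The inverse of 6 mod 7 is 6 (since 6·6 = 36 = 5·7 + 1), so t ≡ 6·1 = 6 ≡ 6 (mod 7).
    Then x = 9 + 12·6 = 81, valid modulo lcm(12, 14) = 84: x ≡ 81 (mod 84).
  Combine with x ≡ 17 (mod 20): gcd(84, 20) = 4; 17 - 81 = -64, which IS divisible by 4, so compatible.
    Write x = 81 + 84·t and substitute into x ≡ 17 (mod 20): 84·t ≡ 17 − 81 = -64 (mod 20).
    Divide the congruence (and modulus) by g = 4: 21·t ≡ -16 (mod 5).
    Reduce coefficients mod 5: 1·t ≡ 4 (mod 5).
    So t ≡ 4 (mod 5).
    Then x = 81 + 84·4 = 417, valid modulo lcm(84, 20) = 420: x ≡ 417 (mod 420).
Verify: 417 mod 12 = 9, 417 mod 14 = 11, 417 mod 20 = 17.

x ≡ 417 (mod 420).


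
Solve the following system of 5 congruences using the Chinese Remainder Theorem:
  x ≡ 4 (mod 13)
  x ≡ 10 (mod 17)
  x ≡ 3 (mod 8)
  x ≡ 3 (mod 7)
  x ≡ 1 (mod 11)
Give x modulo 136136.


Product of moduli M = 13 · 17 · 8 · 7 · 11 = 136136.
Merge one congruence at a time:
  Start: x ≡ 4 (mod 13).
  Combine with x ≡ 10 (mod 17); new modulus lcm = 221.
    Write x = 4 + 13·t and substitute into x ≡ 10 (mod 17): 13·t ≡ 10 − 4 = 6 (mod 17).
    The inverse of 13 mod 17 is 4 (since 13·4 = 52 = 3·17 + 1), so t ≡ 4·6 = 24 ≡ 7 (mod 17).
    Then x = 4 + 13·7 = 95, valid modulo lcm(13, 17) = 221: x ≡ 95 (mod 221).
  Combine with x ≡ 3 (mod 8); new modulus lcm = 1768.
    Write x = 95 + 221·t and substitute into x ≡ 3 (mod 8): 221·t ≡ 3 − 95 = -92 (mod 8).
    Reduce coefficients mod 8: 5·t ≡ 4 (mod 8).
    The inverse of 5 mod 8 is 5 (since 5·5 = 25 = 3·8 + 1), so t ≡ 5·4 = 20 ≡ 4 (mod 8).
    Then x = 95 + 221·4 = 979, valid modulo lcm(221, 8) = 1768: x ≡ 979 (mod 1768).
  Combine with x ≡ 3 (mod 7); new modulus lcm = 12376.
    Write x = 979 + 1768·t and substitute into x ≡ 3 (mod 7): 1768·t ≡ 3 − 979 = -976 (mod 7).
    Reduce coefficients mod 7: 4·t ≡ 4 (mod 7).
    The inverse of 4 mod 7 is 2 (since 4·2 = 8 = 1·7 + 1), so t ≡ 2·4 = 8 ≡ 1 (mod 7).
    Then x = 979 + 1768·1 = 2747, valid modulo lcm(1768, 7) = 12376: x ≡ 2747 (mod 12376).
  Combine with x ≡ 1 (mod 11); new modulus lcm = 136136.
    Write x = 2747 + 12376·t and substitute into x ≡ 1 (mod 11): 12376·t ≡ 1 − 2747 = -2746 (mod 11).
    Reduce coefficients mod 11: 1·t ≡ 4 (mod 11).
    So t ≡ 4 (mod 11).
    Then x = 2747 + 12376·4 = 52251, valid modulo lcm(12376, 11) = 136136: x ≡ 52251 (mod 136136).
Verify against each original: 52251 mod 13 = 4, 52251 mod 17 = 10, 52251 mod 8 = 3, 52251 mod 7 = 3, 52251 mod 11 = 1.

x ≡ 52251 (mod 136136).


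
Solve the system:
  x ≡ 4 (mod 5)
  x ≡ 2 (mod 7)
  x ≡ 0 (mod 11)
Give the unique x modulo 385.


Moduli 5, 7, 11 are pairwise coprime; by CRT there is a unique solution modulo M = 5 · 7 · 11 = 385.
Solve pairwise, accumulating the modulus:
  Start with x ≡ 4 (mod 5).
  Combine with x ≡ 2 (mod 7): since gcd(5, 7) = 1, we get a unique residue mod 35.
    Write x = 4 + 5·t and substitute into x ≡ 2 (mod 7): 5·t ≡ 2 − 4 = -2 (mod 7).
    Reduce coefficients mod 7: 5·t ≡ 5 (mod 7).
    The inverse of 5 mod 7 is 3 (since 5·3 = 15 = 2·7 + 1), so t ≡ 3·5 = 15 ≡ 1 (mod 7).
    Then x = 4 + 5·1 = 9, valid modulo lcm(5, 7) = 35: x ≡ 9 (mod 35).
  Combine with x ≡ 0 (mod 11): since gcd(35, 11) = 1, we get a unique residue mod 385.
    Write x = 9 + 35·t and substitute into x ≡ 0 (mod 11): 35·t ≡ 0 − 9 = -9 (mod 11).
    Reduce coefficients mod 11: 2·t ≡ 2 (mod 11).
    The inverse of 2 mod 11 is 6 (since 2·6 = 12 = 1·11 + 1), so t ≡ 6·2 = 12 ≡ 1 (mod 11).
    Then x = 9 + 35·1 = 44, valid modulo lcm(35, 11) = 385: x ≡ 44 (mod 385).
Verify: 44 mod 5 = 4 ✓, 44 mod 7 = 2 ✓, 44 mod 11 = 0 ✓.

x ≡ 44 (mod 385).
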